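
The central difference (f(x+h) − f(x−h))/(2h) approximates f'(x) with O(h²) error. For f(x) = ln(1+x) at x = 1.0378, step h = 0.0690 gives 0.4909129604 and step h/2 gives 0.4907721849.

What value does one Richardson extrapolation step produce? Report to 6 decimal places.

Method order is 2; weight 2^2 = 4.
Numerator 4*A(h/2) − A(h) = 4*0.4907721849 − 0.4909129604 = 1.4721757792
R = 1.4721757792/3 = 0.4907252597
Shift from A(h/2): −0.0000469252.

0.490725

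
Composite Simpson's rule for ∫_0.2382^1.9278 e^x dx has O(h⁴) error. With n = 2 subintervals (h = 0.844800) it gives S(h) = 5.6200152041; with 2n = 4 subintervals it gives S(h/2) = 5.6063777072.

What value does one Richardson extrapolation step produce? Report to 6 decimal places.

r = 4, so 2^r = 16.
16*5.6063777072 − 5.6200152041 = 84.0820281111
(16*5.6063777072 − 5.6200152041)/(16 − 1) = 5.6054685407
Shift from A(h/2): −0.0009091665.

5.605469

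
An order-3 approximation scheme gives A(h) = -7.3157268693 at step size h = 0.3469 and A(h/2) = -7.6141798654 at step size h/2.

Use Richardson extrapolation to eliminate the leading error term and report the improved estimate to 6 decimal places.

-7.656816

With r = 3 the leading error scales as h^3, so the weight is 2^3 = 8.
8×(-7.6141798654) = -60.9134389232; subtract (-7.3157268693) → -53.5977120539
Denominator 8 − 1 = 7.
Result: -7.6568160077
Gap between inputs: 2.985e-01; correction applied: −0.0426361423.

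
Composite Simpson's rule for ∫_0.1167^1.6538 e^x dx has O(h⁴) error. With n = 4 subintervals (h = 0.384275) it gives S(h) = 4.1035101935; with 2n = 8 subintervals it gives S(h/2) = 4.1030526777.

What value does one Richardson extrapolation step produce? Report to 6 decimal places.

With r = 4 the leading error scales as h^4, so the weight is 2^4 = 16.
16*4.1030526777 = 65.6488428432; subtract 4.1035101935 → 61.5453326497
Extrapolated: 61.5453326497 / 15 = 4.1030221766
Correction |R − A(h/2)| = 3.050e-05; gap |A(h/2) − A(h)| = 4.575e-04.

4.103022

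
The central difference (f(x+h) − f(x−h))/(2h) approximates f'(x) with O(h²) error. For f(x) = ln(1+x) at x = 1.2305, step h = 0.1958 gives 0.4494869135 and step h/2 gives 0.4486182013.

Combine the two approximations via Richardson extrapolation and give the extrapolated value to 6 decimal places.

Leading term ∝ h^2; use weight 4 = 2^2.
4·0.4486182013 = 1.7944728052; 1.7944728052 − 0.4494869135 = 1.3449858917
Denominator 4 − 1 = 3.
Result: 0.4483286306
Correction |R − A(h/2)| = 2.896e-04; gap |A(h/2) − A(h)| = 8.687e-04.

0.448329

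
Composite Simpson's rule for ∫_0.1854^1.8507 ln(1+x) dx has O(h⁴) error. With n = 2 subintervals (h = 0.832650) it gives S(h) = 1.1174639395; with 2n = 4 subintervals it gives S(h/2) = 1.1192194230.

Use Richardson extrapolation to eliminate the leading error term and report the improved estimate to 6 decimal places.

Leading term ∝ h^4; use weight 16 = 2^4.
2^4*A(h/2) = 17.9075107680; minus A(h) gives 16.7900468285.
Divide by 2^4 − 1 = 15.
Extrapolated: 16.7900468285 / 15 = 1.1193364552
Shift from A(h/2): +0.0001170322.

1.119336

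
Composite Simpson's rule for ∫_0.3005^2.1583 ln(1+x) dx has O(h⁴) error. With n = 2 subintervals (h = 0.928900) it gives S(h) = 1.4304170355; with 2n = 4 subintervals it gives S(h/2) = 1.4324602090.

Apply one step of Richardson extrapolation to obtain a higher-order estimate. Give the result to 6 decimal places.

Order 4 gives 2^r = 16 and 2^r − 1 = 15.
16·1.4324602090 = 22.9193633440; 22.9193633440 − 1.4304170355 = 21.4889463085
Divide by 2^4 − 1 = 15.
R = 21.4889463085/15 = 1.4325964206

1.432596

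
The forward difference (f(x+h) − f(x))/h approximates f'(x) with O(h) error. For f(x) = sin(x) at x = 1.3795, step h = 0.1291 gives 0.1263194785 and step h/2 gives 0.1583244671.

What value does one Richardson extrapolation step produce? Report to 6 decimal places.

0.190329

r = 1, so 2^r = 2.
2^1*A(h/2) = 0.3166489342; minus A(h) gives 0.1903294557.
(2*0.1583244671 − 0.1263194785)/(2 − 1) = 0.1903294557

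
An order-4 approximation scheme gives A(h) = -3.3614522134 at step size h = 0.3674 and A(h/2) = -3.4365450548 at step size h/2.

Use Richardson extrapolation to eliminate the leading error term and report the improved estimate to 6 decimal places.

-3.441551

With r = 4 the leading error scales as h^4, so the weight is 2^4 = 16.
Difference of the inputs: -3.4365450548 − (-3.3614522134) = -0.0750928414
Divide by 2^4 − 1 = 15: (-0.0750928414)/15 = -0.0050061894
R = -3.4365450548 − 0.0050061894 = -3.4415512442
Shift from A(h/2): −0.0050061894.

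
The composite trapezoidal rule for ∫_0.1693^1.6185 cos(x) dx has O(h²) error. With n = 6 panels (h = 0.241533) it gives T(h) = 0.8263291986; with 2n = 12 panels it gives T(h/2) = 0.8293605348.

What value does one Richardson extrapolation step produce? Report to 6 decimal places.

With r = 2 the leading error scales as h^2, so the weight is 2^2 = 4.
A(h/2) − A(h) = 0.8293605348 − 0.8263291986 = 0.0030313362
Divide by 2^2 − 1 = 3: 0.0030313362/3 = 0.0010104454
R = A(h/2) + (A(h/2) − A(h))/3 = 0.8293605348 + 0.0010104454 = 0.8303709802

0.830371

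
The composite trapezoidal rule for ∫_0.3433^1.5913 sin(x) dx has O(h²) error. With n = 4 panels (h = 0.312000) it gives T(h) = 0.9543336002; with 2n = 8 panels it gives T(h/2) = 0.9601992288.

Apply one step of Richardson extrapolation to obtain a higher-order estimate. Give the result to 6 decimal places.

0.962154

Order 2 gives 2^r = 4 and 2^r − 1 = 3.
2^2*A(h/2) = 3.8407969152; minus A(h) gives 2.8864633150.
Divide by 2^2 − 1 = 3.
R = 2.8864633150/3 = 0.9621544383
Gap between inputs: 5.866e-03; correction applied: +0.0019552095.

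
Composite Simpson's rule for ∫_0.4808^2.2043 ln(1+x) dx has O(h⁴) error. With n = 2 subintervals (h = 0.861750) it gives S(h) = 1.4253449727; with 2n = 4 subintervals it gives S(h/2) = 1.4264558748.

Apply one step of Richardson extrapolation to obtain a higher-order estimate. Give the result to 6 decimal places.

Leading term ∝ h^4; use weight 16 = 2^4.
16×1.4264558748 = 22.8232939968; 22.8232939968 − 1.4253449727 = 21.3979490241
Extrapolated: 21.3979490241 / 15 = 1.4265299349

1.426530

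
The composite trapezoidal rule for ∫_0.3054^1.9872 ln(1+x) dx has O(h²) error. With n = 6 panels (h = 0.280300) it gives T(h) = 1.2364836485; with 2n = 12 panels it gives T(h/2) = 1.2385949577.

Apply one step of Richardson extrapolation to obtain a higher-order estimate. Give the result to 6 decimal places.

The method has order 2: 2^2 = 4.
4*1.2385949577 = 4.9543798308; subtract 1.2364836485 → 3.7178961823
Denominator 4 − 1 = 3.
Result: 1.2392987274

1.239299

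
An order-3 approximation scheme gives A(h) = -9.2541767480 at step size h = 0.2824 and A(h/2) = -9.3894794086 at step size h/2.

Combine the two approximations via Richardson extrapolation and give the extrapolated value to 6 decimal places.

r = 3: numerator weight 8, denominator 7.
8·(-9.3894794086) = -75.1158352688; (-75.1158352688) − (-9.2541767480) = -65.8616585208
R = (-65.8616585208)/7 = -9.4088083601

-9.408808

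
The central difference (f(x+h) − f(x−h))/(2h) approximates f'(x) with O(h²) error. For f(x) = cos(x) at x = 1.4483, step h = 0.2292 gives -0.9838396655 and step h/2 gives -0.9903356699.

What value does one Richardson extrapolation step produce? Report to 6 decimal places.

-0.992501

r = 2: numerator weight 4, denominator 3.
4×(-0.9903356699) = -3.9613426796; subtract (-0.9838396655) → -2.9775030141
Denominator 4 − 1 = 3.
Result: -0.9925010047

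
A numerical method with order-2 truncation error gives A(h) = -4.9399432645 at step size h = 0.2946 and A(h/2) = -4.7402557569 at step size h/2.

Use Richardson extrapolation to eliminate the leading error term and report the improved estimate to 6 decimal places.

r = 2: numerator weight 4, denominator 3.
Numerator 4×A(h/2) − A(h) = 4×(-4.7402557569) − (-4.9399432645) = -14.0210797631
(4×(-4.7402557569) − (-4.9399432645))/(4 − 1) = -4.6736932544

-4.673693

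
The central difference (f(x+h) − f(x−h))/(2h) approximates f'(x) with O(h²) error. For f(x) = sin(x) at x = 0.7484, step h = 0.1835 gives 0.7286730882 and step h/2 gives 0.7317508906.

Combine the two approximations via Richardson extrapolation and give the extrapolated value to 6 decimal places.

Error is O(h^2); halving h shrinks it by 2^2 = 4.
4×0.7317508906 − 0.7286730882 = 2.1983304742
(4×0.7317508906 − 0.7286730882)/(4 − 1) = 0.7327768247
Shift from A(h/2): +0.0010259341.

0.732777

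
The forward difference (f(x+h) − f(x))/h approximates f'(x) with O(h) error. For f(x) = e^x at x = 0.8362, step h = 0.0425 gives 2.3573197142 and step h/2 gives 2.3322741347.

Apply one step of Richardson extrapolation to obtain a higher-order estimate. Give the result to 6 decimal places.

Method order is 1; weight 2^1 = 2.
Difference of the inputs: 2.3322741347 − 2.3573197142 = -0.0250455795
Correction (A(h/2) − A(h))/(2 − 1) = (-0.0250455795)/1 = -0.0250455795
R = A(h/2) + (A(h/2) − A(h))/1 = 2.3322741347 − 0.0250455795 = 2.3072285552
Shift from A(h/2): −0.0250455795.

2.307229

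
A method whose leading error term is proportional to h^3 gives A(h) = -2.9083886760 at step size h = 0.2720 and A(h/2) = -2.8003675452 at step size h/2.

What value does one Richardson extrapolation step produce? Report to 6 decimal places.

-2.784936

With r = 3 the leading error scales as h^3, so the weight is 2^3 = 8.
2^3×A(h/2) = -22.4029403616; minus A(h) gives -19.4945516856.
Denominator 8 − 1 = 7.
Extrapolated: (-19.4945516856) / 7 = -2.7849359551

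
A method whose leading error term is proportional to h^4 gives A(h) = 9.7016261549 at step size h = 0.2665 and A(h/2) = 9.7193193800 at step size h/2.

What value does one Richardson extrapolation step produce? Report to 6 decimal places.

Error is O(h^4); halving h shrinks it by 2^4 = 16.
Difference of the inputs: 9.7193193800 − 9.7016261549 = 0.0176932251
Divide by 2^4 − 1 = 15: 0.0176932251/15 = 0.0011795483
R = A(h/2) + (A(h/2) − A(h))/15 = 9.7193193800 + 0.0011795483 = 9.7204989283

9.720499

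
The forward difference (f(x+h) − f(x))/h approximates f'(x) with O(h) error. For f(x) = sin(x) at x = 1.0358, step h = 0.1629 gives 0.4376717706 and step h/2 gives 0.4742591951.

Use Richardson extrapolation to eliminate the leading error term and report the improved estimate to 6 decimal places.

Error is O(h^1); halving h shrinks it by 2^1 = 2.
2×0.4742591951 − 0.4376717706 = 0.5108466196
Denominator 2 − 1 = 1.
(2×0.4742591951 − 0.4376717706)/(2 − 1) = 0.5108466196

0.510847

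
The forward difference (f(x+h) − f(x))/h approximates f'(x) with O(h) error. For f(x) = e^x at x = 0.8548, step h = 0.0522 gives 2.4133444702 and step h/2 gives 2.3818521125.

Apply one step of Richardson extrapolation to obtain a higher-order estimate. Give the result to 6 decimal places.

Method order is 1; weight 2^1 = 2.
Difference of the inputs: 2.3818521125 − 2.4133444702 = -0.0314923577
Divide by 2^1 − 1 = 1: (-0.0314923577)/1 = -0.0314923577
R = A(h/2) + (A(h/2) − A(h))/1 = 2.3818521125 − 0.0314923577 = 2.3503597548
Gap between inputs: 3.149e-02; correction applied: −0.0314923577.

2.350360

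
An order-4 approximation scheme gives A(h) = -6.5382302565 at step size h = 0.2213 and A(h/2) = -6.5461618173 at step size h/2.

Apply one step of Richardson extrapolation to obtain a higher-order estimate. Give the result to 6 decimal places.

r = 4: numerator weight 16, denominator 15.
16 × (-6.5461618173) − (-6.5382302565) = -98.2003588203
R = (-98.2003588203)/15 = -6.5466905880
Correction |R − A(h/2)| = 5.288e-04; gap |A(h/2) − A(h)| = 7.932e-03.

-6.546691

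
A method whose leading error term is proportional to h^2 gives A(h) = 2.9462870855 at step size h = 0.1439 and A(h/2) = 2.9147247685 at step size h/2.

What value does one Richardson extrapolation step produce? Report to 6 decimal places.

2.904204

Leading term ∝ h^2; use weight 4 = 2^2.
Numerator 4 × A(h/2) − A(h) = 4 × 2.9147247685 − 2.9462870855 = 8.7126119885
(4 × 2.9147247685 − 2.9462870855)/(4 − 1) = 2.9042039962
Correction |R − A(h/2)| = 1.052e-02; gap |A(h/2) − A(h)| = 3.156e-02.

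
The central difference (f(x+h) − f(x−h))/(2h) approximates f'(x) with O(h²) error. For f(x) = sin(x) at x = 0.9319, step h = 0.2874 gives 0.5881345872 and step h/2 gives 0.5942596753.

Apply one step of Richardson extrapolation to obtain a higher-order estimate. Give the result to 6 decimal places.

Order 2 gives 2^r = 4 and 2^r − 1 = 3.
Top: 4(0.5942596753) − (0.5881345872) = 1.7889041140
R = 1.7889041140/3 = 0.5963013713

0.596301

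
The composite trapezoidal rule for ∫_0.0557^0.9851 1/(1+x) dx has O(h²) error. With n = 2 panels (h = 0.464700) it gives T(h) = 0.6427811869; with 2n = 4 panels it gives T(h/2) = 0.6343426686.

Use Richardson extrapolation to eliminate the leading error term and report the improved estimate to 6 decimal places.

0.631530

The method has order 2: 2^2 = 4.
Top: 4(0.6343426686) − (0.6427811869) = 1.8945894875
(4·0.6343426686 − 0.6427811869)/(4 − 1) = 0.6315298292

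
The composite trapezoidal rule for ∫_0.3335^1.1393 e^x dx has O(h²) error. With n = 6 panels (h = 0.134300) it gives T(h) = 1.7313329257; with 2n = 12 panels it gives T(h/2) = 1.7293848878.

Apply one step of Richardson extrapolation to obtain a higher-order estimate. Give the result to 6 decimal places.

1.728736

Leading term ∝ h^2; use weight 4 = 2^2.
Numerator 4*A(h/2) − A(h) = 4*1.7293848878 − 1.7313329257 = 5.1862066255
Divide by 2^2 − 1 = 3.
5.1862066255 ÷ 3 = 1.7287355418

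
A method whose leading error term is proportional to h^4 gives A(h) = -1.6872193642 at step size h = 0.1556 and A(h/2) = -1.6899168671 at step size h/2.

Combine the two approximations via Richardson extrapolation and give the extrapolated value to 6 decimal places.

-1.690097

Leading term ∝ h^4; use weight 16 = 2^4.
16·(-1.6899168671) = -27.0386698736; subtract (-1.6872193642) → -25.3514505094
Denominator 16 − 1 = 15.
Extrapolated: (-25.3514505094) / 15 = -1.6900967006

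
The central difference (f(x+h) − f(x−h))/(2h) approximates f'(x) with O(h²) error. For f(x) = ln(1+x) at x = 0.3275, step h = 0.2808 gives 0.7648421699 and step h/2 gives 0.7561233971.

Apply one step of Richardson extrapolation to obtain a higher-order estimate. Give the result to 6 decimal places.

r = 2, so 2^r = 4.
2^2 × A(h/2) = 3.0244935884; minus A(h) gives 2.2596514185.
R = 2.2596514185/3 = 0.7532171395

0.753217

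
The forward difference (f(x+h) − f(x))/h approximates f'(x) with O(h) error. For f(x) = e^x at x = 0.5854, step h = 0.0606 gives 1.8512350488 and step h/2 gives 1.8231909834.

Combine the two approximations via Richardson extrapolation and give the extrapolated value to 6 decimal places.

1.795147

Error is O(h^1); halving h shrinks it by 2^1 = 2.
Numerator 2×A(h/2) − A(h) = 2×1.8231909834 − 1.8512350488 = 1.7951469180
Denominator 2 − 1 = 1.
(2×1.8231909834 − 1.8512350488)/(2 − 1) = 1.7951469180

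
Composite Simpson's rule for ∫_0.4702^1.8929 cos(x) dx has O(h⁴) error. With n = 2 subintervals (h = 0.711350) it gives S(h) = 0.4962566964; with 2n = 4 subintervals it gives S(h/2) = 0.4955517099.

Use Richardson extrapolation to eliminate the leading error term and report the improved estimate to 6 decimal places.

r = 4: numerator weight 16, denominator 15.
Weighted: 7.9288273584 − 0.4962566964 = 7.4325706620
7.4325706620 ÷ 15 = 0.4955047108
Shift from A(h/2): −0.0000469991.

0.495505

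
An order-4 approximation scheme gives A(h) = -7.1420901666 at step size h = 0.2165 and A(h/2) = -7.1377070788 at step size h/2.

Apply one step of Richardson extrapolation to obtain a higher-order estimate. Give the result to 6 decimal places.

-7.137415

Leading term ∝ h^4; use weight 16 = 2^4.
16·(-7.1377070788) = -114.2033132608; subtract (-7.1420901666) → -107.0612230942
(16·(-7.1377070788) − (-7.1420901666))/(16 − 1) = -7.1374148729
Correction |R − A(h/2)| = 2.922e-04; gap |A(h/2) − A(h)| = 4.383e-03.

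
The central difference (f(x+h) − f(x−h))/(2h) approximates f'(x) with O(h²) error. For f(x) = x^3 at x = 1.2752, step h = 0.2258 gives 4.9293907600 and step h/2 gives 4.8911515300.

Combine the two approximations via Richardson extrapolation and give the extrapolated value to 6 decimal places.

4.878405

Method order is 2; weight 2^2 = 4.
4·4.8911515300 = 19.5646061200; 19.5646061200 − 4.9293907600 = 14.6352153600
(4·4.8911515300 − 4.9293907600)/(4 − 1) = 4.8784051200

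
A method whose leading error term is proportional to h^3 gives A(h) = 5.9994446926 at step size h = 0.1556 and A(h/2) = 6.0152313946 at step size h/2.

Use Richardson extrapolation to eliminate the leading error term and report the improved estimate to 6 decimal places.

6.017487

r = 3, so 2^r = 8.
8*6.0152313946 = 48.1218511568; subtract 5.9994446926 → 42.1224064642
Denominator 8 − 1 = 7.
Extrapolated: 42.1224064642 / 7 = 6.0174866377
Correction |R − A(h/2)| = 2.255e-03; gap |A(h/2) − A(h)| = 1.579e-02.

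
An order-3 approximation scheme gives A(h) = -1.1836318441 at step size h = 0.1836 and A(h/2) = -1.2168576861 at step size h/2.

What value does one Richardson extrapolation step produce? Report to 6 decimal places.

With r = 3 the leading error scales as h^3, so the weight is 2^3 = 8.
8 × (-1.2168576861) = -9.7348614888; subtract (-1.1836318441) → -8.5512296447
Divide by 2^3 − 1 = 7.
Result: -1.2216042350
Correction |R − A(h/2)| = 4.747e-03; gap |A(h/2) − A(h)| = 3.323e-02.

-1.221604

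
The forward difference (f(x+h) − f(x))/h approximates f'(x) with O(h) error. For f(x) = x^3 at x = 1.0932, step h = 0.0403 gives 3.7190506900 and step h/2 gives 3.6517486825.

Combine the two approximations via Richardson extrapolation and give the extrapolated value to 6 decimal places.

r = 1, so 2^r = 2.
2×3.6517486825 − 3.7190506900 = 3.5844466750
Denominator 2 − 1 = 1.
(2×3.6517486825 − 3.7190506900)/(2 − 1) = 3.5844466750
Gap between inputs: 6.730e-02; correction applied: −0.0673020075.

3.584447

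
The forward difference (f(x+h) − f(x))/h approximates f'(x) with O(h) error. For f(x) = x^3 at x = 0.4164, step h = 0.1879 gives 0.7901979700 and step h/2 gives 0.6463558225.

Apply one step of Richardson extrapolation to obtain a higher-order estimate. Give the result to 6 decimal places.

0.502514

Order 1 gives 2^r = 2 and 2^r − 1 = 1.
2 × 0.6463558225 − 0.7901979700 = 0.5025136750
Divide by 2^1 − 1 = 1.
Result: 0.5025136750
Gap between inputs: 1.438e-01; correction applied: −0.1438421475.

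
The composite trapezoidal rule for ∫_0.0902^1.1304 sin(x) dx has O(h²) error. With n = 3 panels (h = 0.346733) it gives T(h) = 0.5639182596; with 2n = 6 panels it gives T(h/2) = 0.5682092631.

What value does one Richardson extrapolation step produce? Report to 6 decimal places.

0.569640

Leading term ∝ h^2; use weight 4 = 2^2.
4 × 0.5682092631 = 2.2728370524; subtract 0.5639182596 → 1.7089187928
Denominator 4 − 1 = 3.
(4 × 0.5682092631 − 0.5639182596)/(4 − 1) = 0.5696395976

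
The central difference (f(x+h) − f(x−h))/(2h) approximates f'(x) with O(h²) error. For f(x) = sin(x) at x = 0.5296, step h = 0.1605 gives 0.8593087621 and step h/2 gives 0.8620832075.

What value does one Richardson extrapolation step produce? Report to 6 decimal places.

r = 2: numerator weight 4, denominator 3.
4·0.8620832075 − 0.8593087621 = 2.5890240679
2.5890240679 ÷ 3 = 0.8630080226

0.863008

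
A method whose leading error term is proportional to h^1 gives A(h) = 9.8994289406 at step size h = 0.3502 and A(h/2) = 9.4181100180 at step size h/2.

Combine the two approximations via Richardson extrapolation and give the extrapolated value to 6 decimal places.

8.936791

The method has order 1: 2^1 = 2.
Difference of the inputs: 9.4181100180 − 9.8994289406 = -0.4813189226
Correction (A(h/2) − A(h))/(2 − 1) = (-0.4813189226)/1 = -0.4813189226
R = A(h/2) + (A(h/2) − A(h))/1 = 9.4181100180 − 0.4813189226 = 8.9367910954
Gap between inputs: 4.813e-01; correction applied: −0.4813189226.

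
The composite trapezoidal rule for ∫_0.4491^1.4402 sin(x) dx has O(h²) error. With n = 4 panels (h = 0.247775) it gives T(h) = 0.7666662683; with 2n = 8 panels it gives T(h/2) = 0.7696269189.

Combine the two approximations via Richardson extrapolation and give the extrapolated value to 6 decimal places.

0.770614

Method order is 2; weight 2^2 = 4.
Difference of the inputs: 0.7696269189 − 0.7666662683 = 0.0029606506
Correction (A(h/2) − A(h))/(4 − 1) = 0.0029606506/3 = 0.0009868835
R = 0.7696269189 + 0.0009868835 = 0.7706138024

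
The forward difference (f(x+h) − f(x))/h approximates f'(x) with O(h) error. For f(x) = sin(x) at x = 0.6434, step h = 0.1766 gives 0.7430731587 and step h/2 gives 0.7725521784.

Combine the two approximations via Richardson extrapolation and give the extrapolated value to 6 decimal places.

Leading term ∝ h^1; use weight 2 = 2^1.
Difference of the inputs: 0.7725521784 − 0.7430731587 = 0.0294790197
Divide by 2^1 − 1 = 1: 0.0294790197/1 = 0.0294790197
R = 0.7725521784 + 0.0294790197 = 0.8020311981
Gap between inputs: 2.948e-02; correction applied: +0.0294790197.

0.802031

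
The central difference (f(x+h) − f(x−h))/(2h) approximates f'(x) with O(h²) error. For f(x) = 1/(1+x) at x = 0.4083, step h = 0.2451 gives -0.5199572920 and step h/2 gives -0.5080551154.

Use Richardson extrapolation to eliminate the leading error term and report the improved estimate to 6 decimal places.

The method has order 2: 2^2 = 4.
Difference of the inputs: -0.5080551154 − (-0.5199572920) = 0.0119021766
Divide by 2^2 − 1 = 3: 0.0119021766/3 = 0.0039673922
R = A(h/2) + (A(h/2) − A(h))/3 = -0.5080551154 + 0.0039673922 = -0.5040877232

-0.504088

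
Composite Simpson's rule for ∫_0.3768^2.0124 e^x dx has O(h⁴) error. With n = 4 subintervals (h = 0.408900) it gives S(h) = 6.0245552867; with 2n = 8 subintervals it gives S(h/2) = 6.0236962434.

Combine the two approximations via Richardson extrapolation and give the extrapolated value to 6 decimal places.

6.023639

Error is O(h^4); halving h shrinks it by 2^4 = 16.
2^4·A(h/2) = 96.3791398944; minus A(h) gives 90.3545846077.
Denominator 16 − 1 = 15.
So the Richardson estimate is 6.0236389738.
Shift from A(h/2): −0.0000572696.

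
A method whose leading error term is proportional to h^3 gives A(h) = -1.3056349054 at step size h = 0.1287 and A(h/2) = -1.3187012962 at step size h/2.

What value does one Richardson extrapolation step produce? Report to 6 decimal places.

Order 3 gives 2^r = 8 and 2^r − 1 = 7.
8×(-1.3187012962) = -10.5496103696; (-10.5496103696) − (-1.3056349054) = -9.2439754642
(-9.2439754642) ÷ 7 = -1.3205679235

-1.320568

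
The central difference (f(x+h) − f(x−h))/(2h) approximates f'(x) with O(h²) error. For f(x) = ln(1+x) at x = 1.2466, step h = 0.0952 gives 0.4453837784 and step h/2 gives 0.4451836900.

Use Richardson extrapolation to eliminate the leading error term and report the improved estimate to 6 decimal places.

Method order is 2; weight 2^2 = 4.
4*0.4451836900 − 0.4453837784 = 1.3353509816
Divide by 2^2 − 1 = 3.
Extrapolated: 1.3353509816 / 3 = 0.4451169939
Gap between inputs: 2.001e-04; correction applied: −0.0000666961.

0.445117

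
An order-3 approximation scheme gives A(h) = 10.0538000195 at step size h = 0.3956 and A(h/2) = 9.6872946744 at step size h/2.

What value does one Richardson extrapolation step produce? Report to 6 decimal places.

9.634937

Method order is 3; weight 2^3 = 8.
8 × 9.6872946744 = 77.4983573952; subtract 10.0538000195 → 67.4445573757
Extrapolated: 67.4445573757 / 7 = 9.6349367680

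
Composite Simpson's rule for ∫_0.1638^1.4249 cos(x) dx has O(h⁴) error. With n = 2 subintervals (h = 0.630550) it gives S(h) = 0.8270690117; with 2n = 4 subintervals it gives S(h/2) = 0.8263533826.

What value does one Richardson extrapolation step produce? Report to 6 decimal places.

Error is O(h^4); halving h shrinks it by 2^4 = 16.
16 × 0.8263533826 = 13.2216541216; subtract 0.8270690117 → 12.3945851099
Divide by 2^4 − 1 = 15.
Result: 0.8263056740
Correction |R − A(h/2)| = 4.771e-05; gap |A(h/2) − A(h)| = 7.156e-04.

0.826306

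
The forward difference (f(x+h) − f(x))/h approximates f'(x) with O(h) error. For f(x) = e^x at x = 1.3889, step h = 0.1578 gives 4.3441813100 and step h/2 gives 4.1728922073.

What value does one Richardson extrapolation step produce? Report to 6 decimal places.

The method has order 1: 2^1 = 2.
A(h/2) − A(h) = 4.1728922073 − 4.3441813100 = -0.1712891027
Correction (A(h/2) − A(h))/(2 − 1) = (-0.1712891027)/1 = -0.1712891027
R = 4.1728922073 − 0.1712891027 = 4.0016031046

4.001603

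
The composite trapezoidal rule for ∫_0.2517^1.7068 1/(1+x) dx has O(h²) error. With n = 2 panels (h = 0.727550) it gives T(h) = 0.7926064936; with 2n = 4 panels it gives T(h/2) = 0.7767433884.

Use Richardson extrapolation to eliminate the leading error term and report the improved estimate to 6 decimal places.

0.771456

r = 2: numerator weight 4, denominator 3.
4*0.7767433884 − 0.7926064936 = 2.3143670600
R = 2.3143670600/3 = 0.7714556867
Correction |R − A(h/2)| = 5.288e-03; gap |A(h/2) − A(h)| = 1.586e-02.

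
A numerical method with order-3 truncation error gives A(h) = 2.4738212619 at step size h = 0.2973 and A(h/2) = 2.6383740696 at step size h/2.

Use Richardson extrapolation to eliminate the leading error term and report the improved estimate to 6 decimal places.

2.661882

r = 3, so 2^r = 8.
Weighted: 21.1069925568 − 2.4738212619 = 18.6331712949
Extrapolated: 18.6331712949 / 7 = 2.6618816136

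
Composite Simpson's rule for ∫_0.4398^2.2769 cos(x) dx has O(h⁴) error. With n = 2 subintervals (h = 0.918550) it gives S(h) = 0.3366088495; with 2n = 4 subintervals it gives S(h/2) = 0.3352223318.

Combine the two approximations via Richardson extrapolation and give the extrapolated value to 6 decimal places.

r = 4, so 2^r = 16.
Weighted: 5.3635573088 − 0.3366088495 = 5.0269484593
Extrapolated: 5.0269484593 / 15 = 0.3351298973

0.335130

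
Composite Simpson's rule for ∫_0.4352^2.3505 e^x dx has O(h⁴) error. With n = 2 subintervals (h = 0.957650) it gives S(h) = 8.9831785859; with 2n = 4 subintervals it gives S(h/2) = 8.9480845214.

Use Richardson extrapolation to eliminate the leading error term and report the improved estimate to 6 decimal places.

Error is O(h^4); halving h shrinks it by 2^4 = 16.
16·8.9480845214 = 143.1693523424; subtract 8.9831785859 → 134.1861737565
Denominator 16 − 1 = 15.
So the Richardson estimate is 8.9457449171.

8.945745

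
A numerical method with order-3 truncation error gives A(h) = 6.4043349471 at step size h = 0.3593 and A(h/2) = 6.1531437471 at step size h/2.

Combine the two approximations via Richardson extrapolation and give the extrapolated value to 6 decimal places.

Method order is 3; weight 2^3 = 8.
8 × 6.1531437471 = 49.2251499768; 49.2251499768 − 6.4043349471 = 42.8208150297
(8 × 6.1531437471 − 6.4043349471)/(8 − 1) = 6.1172592900

6.117259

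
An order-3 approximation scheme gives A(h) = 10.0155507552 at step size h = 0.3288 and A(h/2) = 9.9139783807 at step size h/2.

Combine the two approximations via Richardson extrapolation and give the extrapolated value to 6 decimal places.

Leading term ∝ h^3; use weight 8 = 2^3.
2^3*A(h/2) = 79.3118270456; minus A(h) gives 69.2962762904.
(8*9.9139783807 − 10.0155507552)/(8 − 1) = 9.8994680415

9.899468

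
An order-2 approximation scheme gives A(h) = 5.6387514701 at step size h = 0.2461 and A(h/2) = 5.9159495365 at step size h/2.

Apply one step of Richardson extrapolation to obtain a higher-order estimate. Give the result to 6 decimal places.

6.008349

With r = 2 the leading error scales as h^2, so the weight is 2^2 = 4.
A(h/2) − A(h) = 5.9159495365 − 5.6387514701 = 0.2771980664
Correction (A(h/2) − A(h))/(4 − 1) = 0.2771980664/3 = 0.0923993555
R = A(h/2) + (A(h/2) − A(h))/3 = 5.9159495365 + 0.0923993555 = 6.0083488920
Shift from A(h/2): +0.0923993555.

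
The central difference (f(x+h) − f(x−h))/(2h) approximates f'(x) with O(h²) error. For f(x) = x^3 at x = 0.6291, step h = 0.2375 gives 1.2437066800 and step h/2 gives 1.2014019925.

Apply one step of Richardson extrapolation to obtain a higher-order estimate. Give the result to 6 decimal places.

1.187300

Leading term ∝ h^2; use weight 4 = 2^2.
Top: 4(1.2014019925) − (1.2437066800) = 3.5619012900
(4·1.2014019925 − 1.2437066800)/(4 − 1) = 1.1873004300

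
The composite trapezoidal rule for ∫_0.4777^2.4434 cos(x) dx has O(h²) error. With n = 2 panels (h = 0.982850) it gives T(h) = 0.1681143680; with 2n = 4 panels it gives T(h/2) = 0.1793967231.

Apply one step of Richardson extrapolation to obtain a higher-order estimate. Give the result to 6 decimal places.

0.183158

Order 2 gives 2^r = 4 and 2^r − 1 = 3.
Top: 4(0.1793967231) − (0.1681143680) = 0.5494725244
Divide by 2^2 − 1 = 3.
R = 0.5494725244/3 = 0.1831575081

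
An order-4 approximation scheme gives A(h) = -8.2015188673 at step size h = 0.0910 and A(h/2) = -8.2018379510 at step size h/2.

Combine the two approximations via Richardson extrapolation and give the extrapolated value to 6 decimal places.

Leading term ∝ h^4; use weight 16 = 2^4.
16×(-8.2018379510) − (-8.2015188673) = -123.0278883487
R = (-123.0278883487)/15 = -8.2018592232

-8.201859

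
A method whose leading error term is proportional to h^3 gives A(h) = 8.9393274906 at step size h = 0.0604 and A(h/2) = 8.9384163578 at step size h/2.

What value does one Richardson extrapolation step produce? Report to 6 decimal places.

8.938286

With r = 3 the leading error scales as h^3, so the weight is 2^3 = 8.
Weighted: 71.5073308624 − 8.9393274906 = 62.5680033718
R = 62.5680033718/7 = 8.9382861960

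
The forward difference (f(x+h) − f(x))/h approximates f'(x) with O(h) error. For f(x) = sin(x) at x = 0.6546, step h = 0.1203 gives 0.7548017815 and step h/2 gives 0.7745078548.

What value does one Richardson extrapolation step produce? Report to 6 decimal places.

r = 1, so 2^r = 2.
Top: 2(0.7745078548) − (0.7548017815) = 0.7942139281
(2·0.7745078548 − 0.7548017815)/(2 − 1) = 0.7942139281

0.794214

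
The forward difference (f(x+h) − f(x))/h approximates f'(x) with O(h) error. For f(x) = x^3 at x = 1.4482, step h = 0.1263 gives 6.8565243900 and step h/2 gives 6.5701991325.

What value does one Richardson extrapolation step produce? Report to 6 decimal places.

6.283874

Leading term ∝ h^1; use weight 2 = 2^1.
Top: 2(6.5701991325) − (6.8565243900) = 6.2838738750
Extrapolated: 6.2838738750 / 1 = 6.2838738750
Gap between inputs: 2.863e-01; correction applied: −0.2863252575.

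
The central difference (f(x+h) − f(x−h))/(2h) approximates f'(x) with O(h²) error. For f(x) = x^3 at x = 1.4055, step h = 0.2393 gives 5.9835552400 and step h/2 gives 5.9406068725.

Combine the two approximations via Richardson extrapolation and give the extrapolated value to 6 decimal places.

Error is O(h^2); halving h shrinks it by 2^2 = 4.
Difference of the inputs: 5.9406068725 − 5.9835552400 = -0.0429483675
Divide by 2^2 − 1 = 3: (-0.0429483675)/3 = -0.0143161225
R = 5.9406068725 − 0.0143161225 = 5.9262907500

5.926291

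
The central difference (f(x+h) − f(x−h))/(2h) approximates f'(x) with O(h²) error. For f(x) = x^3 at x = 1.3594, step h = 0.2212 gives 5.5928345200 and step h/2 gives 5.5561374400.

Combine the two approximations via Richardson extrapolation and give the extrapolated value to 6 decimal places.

5.543905

r = 2: numerator weight 4, denominator 3.
4·5.5561374400 = 22.2245497600; 22.2245497600 − 5.5928345200 = 16.6317152400
Denominator 4 − 1 = 3.
R = 16.6317152400/3 = 5.5439050800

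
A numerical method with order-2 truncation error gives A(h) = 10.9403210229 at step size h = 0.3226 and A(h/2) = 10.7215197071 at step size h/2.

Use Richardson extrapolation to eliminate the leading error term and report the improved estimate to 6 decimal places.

10.648586

Method order is 2; weight 2^2 = 4.
Weighted: 42.8860788284 − 10.9403210229 = 31.9457578055
Denominator 4 − 1 = 3.
Extrapolated: 31.9457578055 / 3 = 10.6485859352
Correction |R − A(h/2)| = 7.293e-02; gap |A(h/2) − A(h)| = 2.188e-01.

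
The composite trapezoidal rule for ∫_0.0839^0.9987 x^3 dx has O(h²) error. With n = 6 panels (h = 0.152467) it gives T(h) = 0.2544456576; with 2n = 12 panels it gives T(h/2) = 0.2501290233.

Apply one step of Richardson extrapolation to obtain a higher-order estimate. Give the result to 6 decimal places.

0.248690

r = 2: numerator weight 4, denominator 3.
Top: 4(0.2501290233) − (0.2544456576) = 0.7460704356
Denominator 4 − 1 = 3.
So the Richardson estimate is 0.2486901452.
Gap between inputs: 4.317e-03; correction applied: −0.0014388781.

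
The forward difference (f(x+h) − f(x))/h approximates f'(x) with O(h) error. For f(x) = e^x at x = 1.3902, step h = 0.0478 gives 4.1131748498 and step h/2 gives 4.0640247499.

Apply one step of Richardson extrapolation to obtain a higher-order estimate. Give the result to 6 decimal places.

With r = 1 the leading error scales as h^1, so the weight is 2^1 = 2.
Weighted: 8.1280494998 − 4.1131748498 = 4.0148746500
R = 4.0148746500/1 = 4.0148746500
Gap between inputs: 4.915e-02; correction applied: −0.0491500999.

4.014875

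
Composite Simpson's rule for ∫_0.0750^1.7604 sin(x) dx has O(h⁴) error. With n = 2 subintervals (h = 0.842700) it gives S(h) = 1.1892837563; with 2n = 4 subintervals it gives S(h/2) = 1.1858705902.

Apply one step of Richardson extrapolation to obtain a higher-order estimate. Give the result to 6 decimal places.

Leading term ∝ h^4; use weight 16 = 2^4.
16 × 1.1858705902 = 18.9739294432; 18.9739294432 − 1.1892837563 = 17.7846456869
Denominator 16 − 1 = 15.
(16 × 1.1858705902 − 1.1892837563)/(16 − 1) = 1.1856430458
Gap between inputs: 3.413e-03; correction applied: −0.0002275444.

1.185643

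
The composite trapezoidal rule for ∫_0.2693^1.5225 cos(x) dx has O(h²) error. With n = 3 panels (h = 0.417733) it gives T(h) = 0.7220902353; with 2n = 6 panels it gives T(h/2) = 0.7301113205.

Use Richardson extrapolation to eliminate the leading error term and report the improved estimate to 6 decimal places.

0.732785

r = 2, so 2^r = 4.
A(h/2) − A(h) = 0.7301113205 − 0.7220902353 = 0.0080210852
Correction (A(h/2) − A(h))/(4 − 1) = 0.0080210852/3 = 0.0026736951
R = A(h/2) + (A(h/2) − A(h))/3 = 0.7301113205 + 0.0026736951 = 0.7327850156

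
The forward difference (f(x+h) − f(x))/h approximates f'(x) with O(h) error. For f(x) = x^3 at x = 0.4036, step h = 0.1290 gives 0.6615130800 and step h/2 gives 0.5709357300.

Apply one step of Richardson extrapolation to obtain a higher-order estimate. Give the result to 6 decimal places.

r = 1, so 2^r = 2.
2·0.5709357300 = 1.1418714600; 1.1418714600 − 0.6615130800 = 0.4803583800
Divide by 2^1 − 1 = 1.
Result: 0.4803583800
Correction |R − A(h/2)| = 9.058e-02; gap |A(h/2) − A(h)| = 9.058e-02.

0.480358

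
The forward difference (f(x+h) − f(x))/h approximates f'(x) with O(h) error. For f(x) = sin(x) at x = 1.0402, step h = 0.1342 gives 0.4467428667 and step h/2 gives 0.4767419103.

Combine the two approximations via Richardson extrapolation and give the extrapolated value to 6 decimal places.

Method order is 1; weight 2^1 = 2.
2·0.4767419103 = 0.9534838206; subtract 0.4467428667 → 0.5067409539
(2·0.4767419103 − 0.4467428667)/(2 − 1) = 0.5067409539

0.506741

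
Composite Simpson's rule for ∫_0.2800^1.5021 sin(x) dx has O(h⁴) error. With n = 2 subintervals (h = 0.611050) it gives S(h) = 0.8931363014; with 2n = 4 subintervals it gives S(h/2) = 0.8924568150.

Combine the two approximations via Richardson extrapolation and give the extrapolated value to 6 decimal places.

0.892412

r = 4: numerator weight 16, denominator 15.
16 × 0.8924568150 − 0.8931363014 = 13.3861727386
R = 13.3861727386/15 = 0.8924115159
Gap between inputs: 6.795e-04; correction applied: −0.0000452991.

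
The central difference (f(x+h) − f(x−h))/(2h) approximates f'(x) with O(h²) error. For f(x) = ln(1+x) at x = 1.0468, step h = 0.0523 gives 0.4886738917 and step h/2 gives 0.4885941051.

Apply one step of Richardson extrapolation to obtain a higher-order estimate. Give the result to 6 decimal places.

0.488568

Method order is 2; weight 2^2 = 4.
4·0.4885941051 = 1.9543764204; subtract 0.4886738917 → 1.4657025287
Denominator 4 − 1 = 3.
(4·0.4885941051 − 0.4886738917)/(4 − 1) = 0.4885675096
Correction |R − A(h/2)| = 2.660e-05; gap |A(h/2) − A(h)| = 7.979e-05.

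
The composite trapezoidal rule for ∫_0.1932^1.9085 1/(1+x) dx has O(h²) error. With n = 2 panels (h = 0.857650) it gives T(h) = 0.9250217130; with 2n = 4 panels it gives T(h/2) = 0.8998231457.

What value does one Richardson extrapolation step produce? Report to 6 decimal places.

0.891424

Leading term ∝ h^2; use weight 4 = 2^2.
Weighted: 3.5992925828 − 0.9250217130 = 2.6742708698
Divide by 2^2 − 1 = 3.
Extrapolated: 2.6742708698 / 3 = 0.8914236233
Shift from A(h/2): −0.0083995224.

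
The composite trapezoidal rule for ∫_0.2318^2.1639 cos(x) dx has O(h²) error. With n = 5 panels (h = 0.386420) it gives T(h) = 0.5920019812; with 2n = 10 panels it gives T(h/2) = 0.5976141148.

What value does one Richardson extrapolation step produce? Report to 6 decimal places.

With r = 2 the leading error scales as h^2, so the weight is 2^2 = 4.
Weighted: 2.3904564592 − 0.5920019812 = 1.7984544780
Denominator 4 − 1 = 3.
Extrapolated: 1.7984544780 / 3 = 0.5994848260
Correction |R − A(h/2)| = 1.871e-03; gap |A(h/2) − A(h)| = 5.612e-03.

0.599485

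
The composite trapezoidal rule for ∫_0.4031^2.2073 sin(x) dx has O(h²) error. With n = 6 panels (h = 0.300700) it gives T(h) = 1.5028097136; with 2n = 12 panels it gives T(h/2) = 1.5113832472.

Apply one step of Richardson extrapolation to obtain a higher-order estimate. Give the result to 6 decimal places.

The method has order 2: 2^2 = 4.
4·1.5113832472 = 6.0455329888; subtract 1.5028097136 → 4.5427232752
4.5427232752 ÷ 3 = 1.5142410917

1.514241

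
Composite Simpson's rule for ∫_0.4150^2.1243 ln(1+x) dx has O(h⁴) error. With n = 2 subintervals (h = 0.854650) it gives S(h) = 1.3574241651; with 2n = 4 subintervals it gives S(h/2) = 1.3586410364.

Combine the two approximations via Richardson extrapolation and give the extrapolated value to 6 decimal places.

1.358722

The method has order 4: 2^4 = 16.
A(h/2) − A(h) = 1.3586410364 − 1.3574241651 = 0.0012168713
Divide by 2^4 − 1 = 15: 0.0012168713/15 = 0.0000811248
R = A(h/2) + (A(h/2) − A(h))/15 = 1.3586410364 + 0.0000811248 = 1.3587221612
Gap between inputs: 1.217e-03; correction applied: +0.0000811248.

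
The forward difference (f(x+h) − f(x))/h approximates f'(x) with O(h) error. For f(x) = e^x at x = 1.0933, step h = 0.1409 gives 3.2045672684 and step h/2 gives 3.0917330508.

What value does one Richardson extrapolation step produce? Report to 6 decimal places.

With r = 1 the leading error scales as h^1, so the weight is 2^1 = 2.
2 × 3.0917330508 = 6.1834661016; subtract 3.2045672684 → 2.9788988332
Divide by 2^1 − 1 = 1.
(2 × 3.0917330508 − 3.2045672684)/(2 − 1) = 2.9788988332
Correction |R − A(h/2)| = 1.128e-01; gap |A(h/2) − A(h)| = 1.128e-01.

2.978899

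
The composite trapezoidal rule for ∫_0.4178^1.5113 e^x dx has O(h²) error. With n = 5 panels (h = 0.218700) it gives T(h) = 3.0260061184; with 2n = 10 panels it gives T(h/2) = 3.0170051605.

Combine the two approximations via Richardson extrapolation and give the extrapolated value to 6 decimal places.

r = 2: numerator weight 4, denominator 3.
Difference of the inputs: 3.0170051605 − 3.0260061184 = -0.0090009579
Correction (A(h/2) − A(h))/(4 − 1) = (-0.0090009579)/3 = -0.0030003193
R = A(h/2) + (A(h/2) − A(h))/3 = 3.0170051605 − 0.0030003193 = 3.0140048412

3.014005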